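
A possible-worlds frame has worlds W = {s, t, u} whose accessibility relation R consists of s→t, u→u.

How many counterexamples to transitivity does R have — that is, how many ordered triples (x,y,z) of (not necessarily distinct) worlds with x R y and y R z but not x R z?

R is transitive; there are no such tuples.

0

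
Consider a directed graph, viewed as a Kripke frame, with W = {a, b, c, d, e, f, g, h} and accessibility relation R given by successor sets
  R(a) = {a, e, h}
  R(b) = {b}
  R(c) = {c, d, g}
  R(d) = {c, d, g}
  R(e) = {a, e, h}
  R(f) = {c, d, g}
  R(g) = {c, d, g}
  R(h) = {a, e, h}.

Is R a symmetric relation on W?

No

Symmetric: no — f R c but not c R f.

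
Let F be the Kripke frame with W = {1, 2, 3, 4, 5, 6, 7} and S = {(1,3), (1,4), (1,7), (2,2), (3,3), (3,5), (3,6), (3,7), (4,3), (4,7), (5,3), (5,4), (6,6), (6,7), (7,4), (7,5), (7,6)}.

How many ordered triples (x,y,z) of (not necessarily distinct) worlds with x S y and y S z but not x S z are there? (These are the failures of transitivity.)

21

Enumerating: (1,3,5), (1,3,6), (1,7,5), (1,7,6), (3,5,4), (3,7,4), (4,3,5), (4,3,6), (4,7,4), (4,7,5), (4,7,6), (5,3,5), … and 9 more.
Total: 21.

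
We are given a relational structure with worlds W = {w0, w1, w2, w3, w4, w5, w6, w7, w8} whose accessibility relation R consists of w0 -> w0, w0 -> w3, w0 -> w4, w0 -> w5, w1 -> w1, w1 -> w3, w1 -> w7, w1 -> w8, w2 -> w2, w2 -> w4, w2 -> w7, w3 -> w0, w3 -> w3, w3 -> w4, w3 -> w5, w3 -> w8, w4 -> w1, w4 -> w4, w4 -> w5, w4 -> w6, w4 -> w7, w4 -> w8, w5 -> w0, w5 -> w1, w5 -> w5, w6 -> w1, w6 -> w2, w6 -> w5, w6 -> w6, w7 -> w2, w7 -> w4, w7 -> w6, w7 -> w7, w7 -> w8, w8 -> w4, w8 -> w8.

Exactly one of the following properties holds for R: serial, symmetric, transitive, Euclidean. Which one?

Serial: yes — every world has a successor (e.g. w0 R w0).
Symmetric: no — w0 R w4 but not w4 R w0.
Transitive: no — w0 R w3 and w3 R w8, but not w0 R w8.
Euclidean: no — w0 R w4 and w0 R w3, but not w4 R w3.
Only serial holds.

serial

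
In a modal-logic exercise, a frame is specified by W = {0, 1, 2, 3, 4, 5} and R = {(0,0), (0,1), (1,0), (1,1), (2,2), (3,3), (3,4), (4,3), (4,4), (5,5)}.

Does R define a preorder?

Yes

Reflexive: yes — every world is R-related to itself.
Transitive: yes — every two-step R-path is closed by a direct edge.
So R is a preorder.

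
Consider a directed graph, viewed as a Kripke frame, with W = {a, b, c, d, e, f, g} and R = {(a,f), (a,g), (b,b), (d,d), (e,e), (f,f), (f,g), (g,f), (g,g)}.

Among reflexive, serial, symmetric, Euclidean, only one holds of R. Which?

Euclidean

Reflexive: no — a is not related to itself.
Serial: no — c has no R-successor.
Symmetric: no — a R f but not f R a.
Euclidean: yes — any two successors of a common world are R-related.
Only Euclidean holds.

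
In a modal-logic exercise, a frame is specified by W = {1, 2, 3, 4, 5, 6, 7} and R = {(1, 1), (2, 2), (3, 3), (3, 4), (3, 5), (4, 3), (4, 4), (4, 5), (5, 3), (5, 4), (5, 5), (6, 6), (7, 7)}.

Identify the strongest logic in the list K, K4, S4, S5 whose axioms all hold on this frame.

Transitive (axiom 4): yes — every two-step R-path is closed by a direct edge.
Reflexive (axiom T): yes — every world is R-related to itself.
Euclidean (axiom 5): yes — any two successors of a common world are R-related.
So F validates K, K4, S4, S5. The strongest is S5.

S5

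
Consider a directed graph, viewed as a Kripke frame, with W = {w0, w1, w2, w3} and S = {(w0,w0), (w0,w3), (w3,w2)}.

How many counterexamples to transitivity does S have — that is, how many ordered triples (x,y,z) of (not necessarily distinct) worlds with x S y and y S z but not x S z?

Enumerating: (w0,w3,w2).

1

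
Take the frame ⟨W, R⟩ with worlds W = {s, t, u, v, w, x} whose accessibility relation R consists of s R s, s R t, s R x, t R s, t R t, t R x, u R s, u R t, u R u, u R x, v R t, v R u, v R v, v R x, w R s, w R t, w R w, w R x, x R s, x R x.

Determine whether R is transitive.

No

Transitive: no — v R t and t R s, but not v R s.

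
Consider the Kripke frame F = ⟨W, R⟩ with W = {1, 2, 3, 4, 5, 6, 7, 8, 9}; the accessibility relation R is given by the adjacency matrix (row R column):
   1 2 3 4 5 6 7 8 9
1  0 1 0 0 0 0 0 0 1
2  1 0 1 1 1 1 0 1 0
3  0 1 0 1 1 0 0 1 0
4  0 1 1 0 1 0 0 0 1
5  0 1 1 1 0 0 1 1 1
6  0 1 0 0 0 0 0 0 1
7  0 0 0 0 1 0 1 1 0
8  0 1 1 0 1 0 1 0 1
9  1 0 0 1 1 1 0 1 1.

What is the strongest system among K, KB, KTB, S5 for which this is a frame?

KB

Symmetric (axiom B): yes — every pair in R has its reverse in R.
Reflexive (axiom T): no — 1 is not related to itself.
Euclidean (axiom 5): no — 1 R 2 and 1 R 9, but not 2 R 9.
So F validates K, KB; KTB would additionally require R to be reflexive. The strongest is KB.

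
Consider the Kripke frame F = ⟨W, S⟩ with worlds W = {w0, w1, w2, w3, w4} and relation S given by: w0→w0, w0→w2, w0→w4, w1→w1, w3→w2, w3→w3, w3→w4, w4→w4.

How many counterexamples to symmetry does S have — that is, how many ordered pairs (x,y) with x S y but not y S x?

4

Enumerating: (w0,w2), (w0,w4), (w3,w2), (w3,w4).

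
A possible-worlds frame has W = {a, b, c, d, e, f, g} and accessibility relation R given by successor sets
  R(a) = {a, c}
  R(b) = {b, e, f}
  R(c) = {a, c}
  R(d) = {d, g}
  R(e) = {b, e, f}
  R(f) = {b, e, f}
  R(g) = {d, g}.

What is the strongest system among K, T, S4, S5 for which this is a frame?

S5

Reflexive (axiom T): yes — every world is R-related to itself.
Transitive (axiom 4): yes — every two-step R-path is closed by a direct edge.
Euclidean (axiom 5): yes — any two successors of a common world are R-related.
So F validates K, T, S4, S5. The strongest is S5.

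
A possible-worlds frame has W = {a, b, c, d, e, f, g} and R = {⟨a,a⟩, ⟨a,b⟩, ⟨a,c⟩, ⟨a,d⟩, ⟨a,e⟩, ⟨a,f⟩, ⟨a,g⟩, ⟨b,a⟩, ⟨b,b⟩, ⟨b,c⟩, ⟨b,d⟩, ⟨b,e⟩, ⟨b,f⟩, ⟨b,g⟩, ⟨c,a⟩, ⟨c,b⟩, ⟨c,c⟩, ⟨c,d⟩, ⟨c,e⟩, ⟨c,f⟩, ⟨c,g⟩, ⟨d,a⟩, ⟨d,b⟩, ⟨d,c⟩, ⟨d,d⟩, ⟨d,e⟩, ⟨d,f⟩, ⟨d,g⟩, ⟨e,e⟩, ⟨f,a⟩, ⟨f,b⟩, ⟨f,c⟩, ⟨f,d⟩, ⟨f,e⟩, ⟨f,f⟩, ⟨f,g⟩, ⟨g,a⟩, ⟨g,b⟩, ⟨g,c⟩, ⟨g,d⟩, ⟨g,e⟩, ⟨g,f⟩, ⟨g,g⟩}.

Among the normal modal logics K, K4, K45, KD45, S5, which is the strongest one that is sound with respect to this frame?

K4

Transitive (axiom 4): yes — every two-step R-path is closed by a direct edge.
Euclidean (axiom 5): no — a R e and a R b, but not e R b.
Serial (axiom D): yes — every world has a successor (e.g. a R a).
Reflexive (axiom T): yes — every world is R-related to itself.
So F validates K, K4; K45 would additionally require R to be Euclidean. The strongest is K4.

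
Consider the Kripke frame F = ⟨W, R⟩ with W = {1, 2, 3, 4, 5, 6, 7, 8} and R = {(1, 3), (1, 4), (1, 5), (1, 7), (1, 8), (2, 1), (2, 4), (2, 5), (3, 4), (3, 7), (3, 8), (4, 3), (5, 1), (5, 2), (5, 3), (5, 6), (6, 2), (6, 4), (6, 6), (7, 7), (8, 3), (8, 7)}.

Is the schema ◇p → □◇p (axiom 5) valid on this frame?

No

Axiom 5 corresponds to the accessibility relation being Euclidean.
Euclidean: no — 1 R 3 and 1 R 5, but not 3 R 5.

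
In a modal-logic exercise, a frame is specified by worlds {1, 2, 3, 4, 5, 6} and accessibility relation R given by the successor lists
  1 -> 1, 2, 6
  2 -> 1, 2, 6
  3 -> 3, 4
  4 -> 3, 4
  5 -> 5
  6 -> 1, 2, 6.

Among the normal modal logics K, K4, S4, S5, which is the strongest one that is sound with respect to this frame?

S5

Transitive (axiom 4): yes — every two-step R-path is closed by a direct edge.
Reflexive (axiom T): yes — every world is R-related to itself.
Euclidean (axiom 5): yes — any two successors of a common world are R-related.
So F validates K, K4, S4, S5. The strongest is S5.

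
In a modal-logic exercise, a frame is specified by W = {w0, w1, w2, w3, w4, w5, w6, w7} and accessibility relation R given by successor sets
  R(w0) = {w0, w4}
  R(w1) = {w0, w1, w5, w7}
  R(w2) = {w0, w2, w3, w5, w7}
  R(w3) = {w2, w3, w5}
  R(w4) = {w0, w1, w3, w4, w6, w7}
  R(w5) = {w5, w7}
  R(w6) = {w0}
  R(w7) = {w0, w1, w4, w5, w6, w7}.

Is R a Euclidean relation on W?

No

Euclidean: no — w1 R w0 and w1 R w5, but not w0 R w5.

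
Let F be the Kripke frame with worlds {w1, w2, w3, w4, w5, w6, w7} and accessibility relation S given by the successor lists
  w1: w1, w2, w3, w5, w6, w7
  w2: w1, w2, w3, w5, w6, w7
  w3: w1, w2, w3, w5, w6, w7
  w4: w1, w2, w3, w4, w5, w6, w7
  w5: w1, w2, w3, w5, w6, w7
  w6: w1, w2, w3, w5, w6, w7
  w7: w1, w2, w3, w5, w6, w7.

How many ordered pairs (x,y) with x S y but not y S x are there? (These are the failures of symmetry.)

6

Enumerating: (w4,w1), (w4,w2), (w4,w3), (w4,w5), (w4,w6), (w4,w7).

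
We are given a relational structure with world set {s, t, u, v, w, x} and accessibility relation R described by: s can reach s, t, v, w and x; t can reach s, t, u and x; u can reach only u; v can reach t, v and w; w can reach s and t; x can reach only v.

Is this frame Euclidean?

Euclidean: no — s R t and s R v, but not t R v.

No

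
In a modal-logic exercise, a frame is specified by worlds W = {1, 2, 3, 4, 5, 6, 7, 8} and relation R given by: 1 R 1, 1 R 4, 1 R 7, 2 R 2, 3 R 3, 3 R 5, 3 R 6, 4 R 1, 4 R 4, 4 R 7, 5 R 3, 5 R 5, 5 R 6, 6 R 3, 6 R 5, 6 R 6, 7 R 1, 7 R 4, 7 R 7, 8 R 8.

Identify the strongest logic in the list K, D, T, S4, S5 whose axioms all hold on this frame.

Serial (axiom D): yes — every world has a successor (e.g. 1 R 1).
Reflexive (axiom T): yes — every world is R-related to itself.
Transitive (axiom 4): yes — every two-step R-path is closed by a direct edge.
Euclidean (axiom 5): yes — any two successors of a common world are R-related.
So F validates K, D, T, S4, S5. The strongest is S5.

S5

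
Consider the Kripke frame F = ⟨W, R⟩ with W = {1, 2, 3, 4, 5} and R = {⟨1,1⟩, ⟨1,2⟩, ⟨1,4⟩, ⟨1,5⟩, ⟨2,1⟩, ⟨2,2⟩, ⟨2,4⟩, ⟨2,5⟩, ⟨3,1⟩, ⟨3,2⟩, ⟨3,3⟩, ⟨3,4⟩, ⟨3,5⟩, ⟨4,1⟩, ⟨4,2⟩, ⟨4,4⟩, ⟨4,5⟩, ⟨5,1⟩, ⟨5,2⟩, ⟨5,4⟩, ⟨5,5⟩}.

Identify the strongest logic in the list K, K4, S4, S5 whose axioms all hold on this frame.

Transitive (axiom 4): yes — every two-step R-path is closed by a direct edge.
Reflexive (axiom T): yes — every world is R-related to itself.
Euclidean (axiom 5): no — 3 R 1 and 3 R 3, but not 1 R 3.
So F validates K, K4, S4; S5 would additionally require R to be Euclidean. The strongest is S4.

S4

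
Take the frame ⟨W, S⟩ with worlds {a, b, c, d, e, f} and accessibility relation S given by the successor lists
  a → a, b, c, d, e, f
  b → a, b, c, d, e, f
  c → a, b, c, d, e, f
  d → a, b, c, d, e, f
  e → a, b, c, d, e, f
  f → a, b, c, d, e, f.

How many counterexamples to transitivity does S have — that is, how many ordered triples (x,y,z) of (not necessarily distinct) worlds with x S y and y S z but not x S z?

S is transitive; there are no such tuples.

0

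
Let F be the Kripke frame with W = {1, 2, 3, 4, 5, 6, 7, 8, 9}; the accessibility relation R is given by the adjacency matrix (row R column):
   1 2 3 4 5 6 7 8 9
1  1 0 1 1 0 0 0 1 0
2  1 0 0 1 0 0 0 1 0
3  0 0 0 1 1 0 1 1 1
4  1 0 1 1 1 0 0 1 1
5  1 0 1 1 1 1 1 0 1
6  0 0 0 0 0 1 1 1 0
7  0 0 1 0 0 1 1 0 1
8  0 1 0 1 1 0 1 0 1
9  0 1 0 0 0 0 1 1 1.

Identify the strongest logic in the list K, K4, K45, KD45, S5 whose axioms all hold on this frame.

K

Transitive (axiom 4): no — 1 R 3 and 3 R 5, but not 1 R 5.
Euclidean (axiom 5): no — 1 R 8 and 1 R 3, but not 8 R 3.
Serial (axiom D): yes — every world has a successor (e.g. 1 R 1).
Reflexive (axiom T): no — 2 is not related to itself.
So F validates K; K4 would additionally require R to be transitive. The strongest is K.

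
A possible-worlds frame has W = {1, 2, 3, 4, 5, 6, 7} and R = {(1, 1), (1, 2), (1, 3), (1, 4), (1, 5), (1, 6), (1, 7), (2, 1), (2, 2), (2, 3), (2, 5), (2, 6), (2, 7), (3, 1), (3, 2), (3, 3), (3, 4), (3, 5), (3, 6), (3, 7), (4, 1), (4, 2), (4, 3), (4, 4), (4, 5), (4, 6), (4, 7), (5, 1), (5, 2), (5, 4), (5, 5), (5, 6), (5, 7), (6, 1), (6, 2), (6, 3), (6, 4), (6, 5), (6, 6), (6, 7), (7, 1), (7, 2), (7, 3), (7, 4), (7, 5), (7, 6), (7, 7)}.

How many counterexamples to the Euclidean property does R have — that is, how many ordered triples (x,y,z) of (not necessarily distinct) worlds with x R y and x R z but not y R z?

Enumerating: (1,2,4), (1,5,3), (2,5,3), (3,2,4), (3,5,3), (4,2,4), (4,5,3), (5,2,4), (6,2,4), (6,5,3), (7,2,4), (7,5,3).

12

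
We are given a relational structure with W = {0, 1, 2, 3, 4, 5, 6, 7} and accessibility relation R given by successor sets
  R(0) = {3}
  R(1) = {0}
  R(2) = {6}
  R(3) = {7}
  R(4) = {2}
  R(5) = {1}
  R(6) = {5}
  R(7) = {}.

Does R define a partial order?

No

Reflexive: no — 0 is not related to itself.
Transitive: no — 0 R 3 and 3 R 7, but not 0 R 7.
Antisymmetric: yes — no distinct pair is related both ways.
So R is not a partial order.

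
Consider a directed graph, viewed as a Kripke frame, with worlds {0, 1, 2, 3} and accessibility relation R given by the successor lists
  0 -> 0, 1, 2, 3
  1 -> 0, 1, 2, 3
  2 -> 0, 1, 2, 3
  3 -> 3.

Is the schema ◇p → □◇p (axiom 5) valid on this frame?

Axiom 5 corresponds to the accessibility relation being Euclidean.
Euclidean: no — 0 R 3 and 0 R 1, but not 3 R 1.

No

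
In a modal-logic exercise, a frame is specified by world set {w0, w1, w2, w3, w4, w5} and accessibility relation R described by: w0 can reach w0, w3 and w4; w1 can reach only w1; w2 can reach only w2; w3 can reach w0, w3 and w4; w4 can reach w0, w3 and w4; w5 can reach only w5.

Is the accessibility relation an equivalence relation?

Yes

Reflexive: yes — every world is R-related to itself.
Symmetric: yes — every pair in R has its reverse in R.
Transitive: yes — every two-step R-path is closed by a direct edge.
So R is an equivalence relation.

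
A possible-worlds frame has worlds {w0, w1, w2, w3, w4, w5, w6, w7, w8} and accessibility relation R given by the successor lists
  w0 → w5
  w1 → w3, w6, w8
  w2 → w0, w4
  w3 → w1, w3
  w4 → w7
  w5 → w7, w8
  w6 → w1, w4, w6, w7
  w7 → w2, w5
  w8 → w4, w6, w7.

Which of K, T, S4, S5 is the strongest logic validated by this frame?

K

Reflexive (axiom T): no — w0 is not related to itself.
Transitive (axiom 4): no — w0 R w5 and w5 R w7, but not w0 R w7.
Euclidean (axiom 5): no — w1 R w3 and w1 R w6, but not w3 R w6.
So F validates K; T would additionally require R to be reflexive. The strongest is K.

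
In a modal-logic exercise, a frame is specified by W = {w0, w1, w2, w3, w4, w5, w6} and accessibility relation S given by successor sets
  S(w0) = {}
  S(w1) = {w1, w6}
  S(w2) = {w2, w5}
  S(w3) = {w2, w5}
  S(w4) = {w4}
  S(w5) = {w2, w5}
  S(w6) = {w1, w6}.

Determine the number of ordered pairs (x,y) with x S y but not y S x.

Enumerating: (w3,w2), (w3,w5).

2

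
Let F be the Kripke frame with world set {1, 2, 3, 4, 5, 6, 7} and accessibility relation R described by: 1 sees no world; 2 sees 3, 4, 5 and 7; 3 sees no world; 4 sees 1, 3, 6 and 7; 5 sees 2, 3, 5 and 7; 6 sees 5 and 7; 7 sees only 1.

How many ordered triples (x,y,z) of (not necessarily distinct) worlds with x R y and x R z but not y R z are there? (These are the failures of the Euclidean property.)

Enumerating: (2,3,3), (2,3,4), (2,3,5), (2,3,7), (2,4,4), (2,4,5), (2,5,4), (2,7,3), (2,7,4), (2,7,5), (2,7,7), (4,1,1), … and 25 more.
Total: 37.

37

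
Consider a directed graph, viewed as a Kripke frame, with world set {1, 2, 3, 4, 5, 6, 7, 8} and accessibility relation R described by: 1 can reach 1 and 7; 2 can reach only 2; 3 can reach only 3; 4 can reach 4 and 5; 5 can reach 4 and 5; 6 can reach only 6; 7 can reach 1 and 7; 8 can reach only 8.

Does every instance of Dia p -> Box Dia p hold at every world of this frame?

Yes

Axiom 5 corresponds to the accessibility relation being Euclidean.
Euclidean: yes — any two successors of a common world are R-related.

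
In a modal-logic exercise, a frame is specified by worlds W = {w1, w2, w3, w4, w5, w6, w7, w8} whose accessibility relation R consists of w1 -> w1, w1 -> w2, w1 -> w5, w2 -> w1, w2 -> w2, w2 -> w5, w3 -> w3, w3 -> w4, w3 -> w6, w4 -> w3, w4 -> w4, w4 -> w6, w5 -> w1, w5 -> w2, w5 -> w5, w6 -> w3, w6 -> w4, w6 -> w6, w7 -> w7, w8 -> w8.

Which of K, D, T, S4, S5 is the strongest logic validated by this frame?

Serial (axiom D): yes — every world has a successor (e.g. w1 R w1).
Reflexive (axiom T): yes — every world is R-related to itself.
Transitive (axiom 4): yes — every two-step R-path is closed by a direct edge.
Euclidean (axiom 5): yes — any two successors of a common world are R-related.
So F validates K, D, T, S4, S5. The strongest is S5.

S5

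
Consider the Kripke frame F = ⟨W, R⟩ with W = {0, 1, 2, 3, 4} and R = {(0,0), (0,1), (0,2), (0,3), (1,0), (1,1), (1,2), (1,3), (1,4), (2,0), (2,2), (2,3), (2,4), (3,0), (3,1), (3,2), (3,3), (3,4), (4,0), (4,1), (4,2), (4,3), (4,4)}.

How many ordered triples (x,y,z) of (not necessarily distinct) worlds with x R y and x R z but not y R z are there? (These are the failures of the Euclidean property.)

Enumerating: (0,2,1), (1,0,4), (1,2,1), (2,0,4), (3,0,4), (3,2,1), (4,0,4), (4,2,1).

8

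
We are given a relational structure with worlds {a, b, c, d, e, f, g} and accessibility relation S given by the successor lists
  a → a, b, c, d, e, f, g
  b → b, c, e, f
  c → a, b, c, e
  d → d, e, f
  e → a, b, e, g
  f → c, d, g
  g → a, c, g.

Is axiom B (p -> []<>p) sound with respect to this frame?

The schema B characterises exactly the symmetric frames.
Symmetric: no — a S b but not b S a.

No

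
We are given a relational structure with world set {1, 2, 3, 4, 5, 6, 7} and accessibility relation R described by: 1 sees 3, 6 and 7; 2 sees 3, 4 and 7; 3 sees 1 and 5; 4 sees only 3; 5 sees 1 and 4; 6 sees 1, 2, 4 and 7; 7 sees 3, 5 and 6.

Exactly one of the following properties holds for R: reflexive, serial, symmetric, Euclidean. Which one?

Reflexive: no — 1 is not related to itself.
Serial: yes — every world has a successor (e.g. 1 R 3).
Symmetric: no — 1 R 7 but not 7 R 1.
Euclidean: no — 1 R 3 and 1 R 6, but not 3 R 6.
Only serial holds.

serial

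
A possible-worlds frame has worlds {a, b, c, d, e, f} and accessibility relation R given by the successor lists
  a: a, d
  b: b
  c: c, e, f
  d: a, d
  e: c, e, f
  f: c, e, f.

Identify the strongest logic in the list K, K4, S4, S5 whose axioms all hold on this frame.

Transitive (axiom 4): yes — every two-step R-path is closed by a direct edge.
Reflexive (axiom T): yes — every world is R-related to itself.
Euclidean (axiom 5): yes — any two successors of a common world are R-related.
So F validates K, K4, S4, S5. The strongest is S5.

S5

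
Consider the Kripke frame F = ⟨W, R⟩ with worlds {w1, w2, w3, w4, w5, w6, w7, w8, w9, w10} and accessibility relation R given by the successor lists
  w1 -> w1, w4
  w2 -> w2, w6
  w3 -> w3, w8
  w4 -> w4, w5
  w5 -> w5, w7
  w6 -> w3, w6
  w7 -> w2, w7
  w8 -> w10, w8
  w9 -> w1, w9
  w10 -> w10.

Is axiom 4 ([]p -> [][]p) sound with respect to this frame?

No

Axiom 4 corresponds to the accessibility relation being transitive.
Transitive: no — w1 R w4 and w4 R w5, but not w1 R w5.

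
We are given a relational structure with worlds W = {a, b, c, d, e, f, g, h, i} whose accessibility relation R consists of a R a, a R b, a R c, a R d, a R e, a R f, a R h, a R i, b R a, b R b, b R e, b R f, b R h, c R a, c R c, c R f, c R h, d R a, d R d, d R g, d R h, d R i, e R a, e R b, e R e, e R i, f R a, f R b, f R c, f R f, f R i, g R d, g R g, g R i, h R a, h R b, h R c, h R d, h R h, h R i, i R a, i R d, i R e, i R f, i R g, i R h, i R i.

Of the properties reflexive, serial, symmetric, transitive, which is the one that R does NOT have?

Reflexive: yes — every world is R-related to itself.
Serial: yes — every world has a successor (e.g. a R a).
Symmetric: yes — every pair in R has its reverse in R.
Transitive: no — a R d and d R g, but not a R g.
Only transitive fails.

transitive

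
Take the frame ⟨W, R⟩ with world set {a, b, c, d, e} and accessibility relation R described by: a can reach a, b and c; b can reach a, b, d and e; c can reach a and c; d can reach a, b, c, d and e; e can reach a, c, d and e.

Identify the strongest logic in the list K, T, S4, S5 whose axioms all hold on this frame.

Reflexive (axiom T): yes — every world is R-related to itself.
Transitive (axiom 4): no — a R b and b R d, but not a R d.
Euclidean (axiom 5): no — a R b and a R c, but not b R c.
So F validates K, T; S4 would additionally require R to be transitive. The strongest is T.

T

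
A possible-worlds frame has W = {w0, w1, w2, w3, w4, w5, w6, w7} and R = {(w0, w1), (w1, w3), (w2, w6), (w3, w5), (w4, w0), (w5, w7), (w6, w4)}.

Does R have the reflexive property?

Reflexive: no — w0 is not related to itself.

No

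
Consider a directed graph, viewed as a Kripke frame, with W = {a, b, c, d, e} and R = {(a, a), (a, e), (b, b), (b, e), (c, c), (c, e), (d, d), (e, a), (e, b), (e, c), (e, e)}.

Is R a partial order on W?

Reflexive: yes — every world is R-related to itself.
Transitive: no — a R e and e R b, but not a R b.
Antisymmetric: no — a R e and e R a with a ≠ e.
So R is not a partial order.

No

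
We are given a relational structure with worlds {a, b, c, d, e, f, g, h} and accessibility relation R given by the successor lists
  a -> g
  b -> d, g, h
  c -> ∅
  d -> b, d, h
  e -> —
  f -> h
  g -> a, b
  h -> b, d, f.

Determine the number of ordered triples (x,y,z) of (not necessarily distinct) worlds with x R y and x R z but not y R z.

Enumerating: (a,g,g), (b,d,g), (b,g,d), (b,g,g), (b,g,h), (b,h,g), (b,h,h), (d,b,b), (d,h,h), (f,h,h), (g,a,a), (g,a,b), … and 8 more.
Total: 20.

20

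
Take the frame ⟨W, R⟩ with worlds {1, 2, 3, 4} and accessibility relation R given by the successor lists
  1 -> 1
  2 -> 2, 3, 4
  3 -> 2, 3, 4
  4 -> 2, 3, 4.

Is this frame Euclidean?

Euclidean: yes — any two successors of a common world are R-related.

Yes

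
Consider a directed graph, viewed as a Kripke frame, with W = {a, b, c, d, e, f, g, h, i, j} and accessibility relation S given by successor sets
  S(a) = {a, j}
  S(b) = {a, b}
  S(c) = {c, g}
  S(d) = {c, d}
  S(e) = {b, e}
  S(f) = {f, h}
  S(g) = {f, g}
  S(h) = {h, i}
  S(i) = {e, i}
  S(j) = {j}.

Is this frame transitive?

No

Transitive: no — b S a and a S j, but not b S j.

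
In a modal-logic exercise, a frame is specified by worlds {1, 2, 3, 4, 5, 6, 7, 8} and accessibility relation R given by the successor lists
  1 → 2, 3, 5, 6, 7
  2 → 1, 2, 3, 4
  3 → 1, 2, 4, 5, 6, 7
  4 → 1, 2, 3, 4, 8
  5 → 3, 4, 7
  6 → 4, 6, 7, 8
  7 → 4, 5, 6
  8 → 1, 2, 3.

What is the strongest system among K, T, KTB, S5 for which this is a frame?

Reflexive (axiom T): no — 1 is not related to itself.
Symmetric (axiom B): no — 1 R 5 but not 5 R 1.
Euclidean (axiom 5): no — 1 R 2 and 1 R 5, but not 2 R 5.
So F validates K; T would additionally require R to be reflexive. The strongest is K.

K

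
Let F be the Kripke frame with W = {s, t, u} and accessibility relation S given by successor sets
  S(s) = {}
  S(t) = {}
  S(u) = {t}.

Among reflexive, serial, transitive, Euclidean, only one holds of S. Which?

transitive

Reflexive: no — s is not related to itself.
Serial: no — s has no S-successor.
Transitive: yes — every two-step S-path is closed by a direct edge.
Euclidean: no — u S t and u S t, but not t S t.
Only transitive holds.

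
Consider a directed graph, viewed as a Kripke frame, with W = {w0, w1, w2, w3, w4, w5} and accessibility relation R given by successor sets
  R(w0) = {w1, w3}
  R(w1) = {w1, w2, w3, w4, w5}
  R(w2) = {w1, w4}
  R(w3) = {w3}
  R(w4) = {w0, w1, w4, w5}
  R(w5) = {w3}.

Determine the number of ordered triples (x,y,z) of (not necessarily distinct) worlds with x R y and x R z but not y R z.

22

Enumerating: (w0,w3,w1), (w1,w2,w2), (w1,w2,w3), (w1,w2,w5), (w1,w3,w1), (w1,w3,w2), (w1,w3,w4), (w1,w3,w5), (w1,w4,w2), (w1,w4,w3), (w1,w5,w1), (w1,w5,w2), … and 10 more.
Total: 22.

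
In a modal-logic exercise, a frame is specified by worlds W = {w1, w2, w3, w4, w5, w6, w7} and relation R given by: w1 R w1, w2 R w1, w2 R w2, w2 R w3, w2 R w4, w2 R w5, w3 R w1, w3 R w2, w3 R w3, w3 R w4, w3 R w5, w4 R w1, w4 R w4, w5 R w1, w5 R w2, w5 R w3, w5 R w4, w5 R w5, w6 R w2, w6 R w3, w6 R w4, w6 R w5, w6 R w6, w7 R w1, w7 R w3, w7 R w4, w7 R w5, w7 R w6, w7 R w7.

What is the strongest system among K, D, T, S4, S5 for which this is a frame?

Serial (axiom D): yes — every world has a successor (e.g. w1 R w1).
Reflexive (axiom T): yes — every world is R-related to itself.
Transitive (axiom 4): no — w6 R w2 and w2 R w1, but not w6 R w1.
Euclidean (axiom 5): no — w2 R w1 and w2 R w3, but not w1 R w3.
So F validates K, D, T; S4 would additionally require R to be transitive. The strongest is T.

T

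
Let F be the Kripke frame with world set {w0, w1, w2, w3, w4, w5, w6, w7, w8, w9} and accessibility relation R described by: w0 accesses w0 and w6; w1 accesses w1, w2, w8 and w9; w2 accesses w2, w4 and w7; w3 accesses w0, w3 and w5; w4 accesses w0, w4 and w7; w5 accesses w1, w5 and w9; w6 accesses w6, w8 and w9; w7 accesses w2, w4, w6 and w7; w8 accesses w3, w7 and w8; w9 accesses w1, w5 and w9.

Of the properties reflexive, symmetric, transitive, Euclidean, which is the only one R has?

Reflexive: yes — every world is R-related to itself.
Symmetric: no — w0 R w6 but not w6 R w0.
Transitive: no — w0 R w6 and w6 R w8, but not w0 R w8.
Euclidean: no — w1 R w2 and w1 R w8, but not w2 R w8.
Only reflexive holds.

reflexive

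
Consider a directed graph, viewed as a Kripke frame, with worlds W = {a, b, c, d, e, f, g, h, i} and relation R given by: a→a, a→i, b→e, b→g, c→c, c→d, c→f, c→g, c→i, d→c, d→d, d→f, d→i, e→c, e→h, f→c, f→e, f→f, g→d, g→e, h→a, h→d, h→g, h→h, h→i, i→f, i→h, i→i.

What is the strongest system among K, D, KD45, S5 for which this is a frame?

Serial (axiom D): yes — every world has a successor (e.g. a R a).
Euclidean (axiom 5): no — b R e and b R g, but not e R g.
Transitive (axiom 4): no — a R i and i R f, but not a R f.
Reflexive (axiom T): no — b is not related to itself.
So F validates K, D; KD45 would additionally require R to be Euclidean and transitive. The strongest is D.

D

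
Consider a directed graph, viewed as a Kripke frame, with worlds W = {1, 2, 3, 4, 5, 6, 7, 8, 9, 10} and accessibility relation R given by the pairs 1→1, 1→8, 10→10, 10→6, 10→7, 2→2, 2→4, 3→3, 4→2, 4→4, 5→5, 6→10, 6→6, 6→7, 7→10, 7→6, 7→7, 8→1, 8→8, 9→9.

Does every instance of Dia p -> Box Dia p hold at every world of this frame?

Yes

The schema 5 characterises exactly the Euclidean frames.
Euclidean: yes — any two successors of a common world are R-related.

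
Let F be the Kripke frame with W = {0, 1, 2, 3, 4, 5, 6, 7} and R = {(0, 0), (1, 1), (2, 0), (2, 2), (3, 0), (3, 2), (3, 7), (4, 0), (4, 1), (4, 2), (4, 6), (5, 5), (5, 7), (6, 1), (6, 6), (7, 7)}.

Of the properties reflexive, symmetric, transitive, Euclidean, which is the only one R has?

Reflexive: no — 3 is not related to itself.
Symmetric: no — 2 R 0 but not 0 R 2.
Transitive: yes — every two-step R-path is closed by a direct edge.
Euclidean: no — 3 R 0 and 3 R 2, but not 0 R 2.
Only transitive holds.

transitive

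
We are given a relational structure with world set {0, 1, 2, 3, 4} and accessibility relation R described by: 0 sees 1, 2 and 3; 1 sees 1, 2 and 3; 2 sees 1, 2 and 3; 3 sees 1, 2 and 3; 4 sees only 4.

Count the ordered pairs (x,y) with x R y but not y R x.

3

Enumerating: (0,1), (0,2), (0,3).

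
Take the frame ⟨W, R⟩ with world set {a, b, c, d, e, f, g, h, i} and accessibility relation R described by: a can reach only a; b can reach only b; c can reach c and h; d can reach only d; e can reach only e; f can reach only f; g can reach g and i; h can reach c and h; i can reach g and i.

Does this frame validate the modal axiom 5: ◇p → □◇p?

By correspondence theory, 5 is valid on a frame iff R is Euclidean.
Euclidean: yes — any two successors of a common world are R-related.

Yes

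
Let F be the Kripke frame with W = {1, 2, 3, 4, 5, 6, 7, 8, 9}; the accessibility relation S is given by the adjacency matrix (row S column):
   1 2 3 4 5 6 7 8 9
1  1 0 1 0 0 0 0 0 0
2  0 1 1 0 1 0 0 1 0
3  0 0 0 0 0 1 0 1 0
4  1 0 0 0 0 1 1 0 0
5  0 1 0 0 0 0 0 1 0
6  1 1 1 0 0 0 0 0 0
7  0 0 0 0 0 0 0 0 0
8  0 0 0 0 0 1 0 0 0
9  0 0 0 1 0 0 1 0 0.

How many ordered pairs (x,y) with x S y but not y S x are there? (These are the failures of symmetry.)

13

Enumerating: (1,3), (2,3), (2,8), (3,8), (4,1), (4,6), (4,7), (5,8), (6,1), (6,2), (8,6), (9,4), (9,7).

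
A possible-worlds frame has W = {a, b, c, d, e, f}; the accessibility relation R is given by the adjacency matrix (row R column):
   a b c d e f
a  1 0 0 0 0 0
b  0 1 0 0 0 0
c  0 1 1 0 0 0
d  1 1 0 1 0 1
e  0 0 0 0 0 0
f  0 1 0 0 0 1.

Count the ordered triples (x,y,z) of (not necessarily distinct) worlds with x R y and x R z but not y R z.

Enumerating: (c,b,c), (d,a,b), (d,a,d), (d,a,f), (d,b,a), (d,b,d), (d,b,f), (d,f,a), (d,f,d), (f,b,f).

10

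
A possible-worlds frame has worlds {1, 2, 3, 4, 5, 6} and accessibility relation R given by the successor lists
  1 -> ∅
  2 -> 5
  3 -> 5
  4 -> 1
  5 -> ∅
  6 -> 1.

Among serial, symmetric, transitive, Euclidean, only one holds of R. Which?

Serial: no — 1 has no R-successor.
Symmetric: no — 2 R 5 but not 5 R 2.
Transitive: yes — every two-step R-path is closed by a direct edge.
Euclidean: no — 2 R 5 and 2 R 5, but not 5 R 5.
Only transitive holds.

transitive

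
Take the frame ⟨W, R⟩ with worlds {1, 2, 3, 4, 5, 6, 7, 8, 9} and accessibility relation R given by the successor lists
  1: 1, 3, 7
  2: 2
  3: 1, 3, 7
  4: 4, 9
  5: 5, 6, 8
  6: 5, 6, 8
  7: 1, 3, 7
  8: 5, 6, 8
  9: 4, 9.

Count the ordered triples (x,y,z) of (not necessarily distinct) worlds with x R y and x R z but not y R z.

0

R is Euclidean; there are no such tuples.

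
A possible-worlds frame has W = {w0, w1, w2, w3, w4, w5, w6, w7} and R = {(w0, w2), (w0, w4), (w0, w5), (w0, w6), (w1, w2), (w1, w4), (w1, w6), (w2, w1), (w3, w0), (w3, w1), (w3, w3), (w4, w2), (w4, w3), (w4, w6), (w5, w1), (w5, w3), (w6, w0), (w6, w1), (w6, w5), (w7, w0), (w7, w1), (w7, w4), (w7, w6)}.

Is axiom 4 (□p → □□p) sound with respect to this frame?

By correspondence theory, 4 is valid on a frame iff R is transitive.
Transitive: no — w0 R w2 and w2 R w1, but not w0 R w1.

No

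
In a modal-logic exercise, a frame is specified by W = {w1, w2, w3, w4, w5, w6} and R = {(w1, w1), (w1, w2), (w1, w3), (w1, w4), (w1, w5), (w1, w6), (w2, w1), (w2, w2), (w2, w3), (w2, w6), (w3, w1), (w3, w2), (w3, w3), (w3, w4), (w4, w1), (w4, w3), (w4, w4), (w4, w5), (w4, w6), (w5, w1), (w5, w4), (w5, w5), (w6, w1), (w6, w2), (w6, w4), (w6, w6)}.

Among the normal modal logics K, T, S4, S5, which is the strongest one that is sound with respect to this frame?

T

Reflexive (axiom T): yes — every world is R-related to itself.
Transitive (axiom 4): no — w2 R w1 and w1 R w4, but not w2 R w4.
Euclidean (axiom 5): no — w1 R w2 and w1 R w4, but not w2 R w4.
So F validates K, T; S4 would additionally require R to be transitive. The strongest is T.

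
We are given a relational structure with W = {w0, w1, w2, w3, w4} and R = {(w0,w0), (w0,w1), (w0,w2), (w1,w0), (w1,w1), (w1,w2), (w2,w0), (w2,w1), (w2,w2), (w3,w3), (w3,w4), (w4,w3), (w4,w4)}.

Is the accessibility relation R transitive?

Transitive: yes — every two-step R-path is closed by a direct edge.

Yes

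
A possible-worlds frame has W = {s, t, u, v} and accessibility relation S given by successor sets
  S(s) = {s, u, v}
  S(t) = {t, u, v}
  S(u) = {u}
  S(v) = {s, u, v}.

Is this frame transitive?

No

Transitive: no — t S v and v S s, but not t S s.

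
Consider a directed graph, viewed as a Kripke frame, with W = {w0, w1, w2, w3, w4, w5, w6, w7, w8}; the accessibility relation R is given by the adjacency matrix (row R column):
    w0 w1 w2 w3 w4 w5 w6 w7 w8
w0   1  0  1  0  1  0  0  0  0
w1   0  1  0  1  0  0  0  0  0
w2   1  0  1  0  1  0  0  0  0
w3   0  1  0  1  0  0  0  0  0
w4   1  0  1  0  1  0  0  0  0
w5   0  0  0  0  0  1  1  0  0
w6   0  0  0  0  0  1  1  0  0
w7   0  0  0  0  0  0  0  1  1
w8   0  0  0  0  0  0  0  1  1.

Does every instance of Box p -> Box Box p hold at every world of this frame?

By correspondence theory, 4 is valid on a frame iff R is transitive.
Transitive: yes — every two-step R-path is closed by a direct edge.

Yes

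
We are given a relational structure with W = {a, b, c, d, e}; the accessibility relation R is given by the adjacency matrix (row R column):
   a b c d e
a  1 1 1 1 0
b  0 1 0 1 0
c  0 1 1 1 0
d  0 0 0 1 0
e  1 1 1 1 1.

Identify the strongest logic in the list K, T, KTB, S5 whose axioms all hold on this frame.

Reflexive (axiom T): yes — every world is R-related to itself.
Symmetric (axiom B): no — a R b but not b R a.
Euclidean (axiom 5): no — a R b and a R c, but not b R c.
So F validates K, T; KTB would additionally require R to be symmetric. The strongest is T.

T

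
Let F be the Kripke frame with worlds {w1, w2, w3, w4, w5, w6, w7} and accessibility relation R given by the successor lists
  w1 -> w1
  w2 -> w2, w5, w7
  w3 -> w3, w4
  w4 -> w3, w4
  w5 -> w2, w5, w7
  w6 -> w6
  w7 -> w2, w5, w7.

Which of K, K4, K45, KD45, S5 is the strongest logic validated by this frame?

S5

Transitive (axiom 4): yes — every two-step R-path is closed by a direct edge.
Euclidean (axiom 5): yes — any two successors of a common world are R-related.
Serial (axiom D): yes — every world has a successor (e.g. w1 R w1).
Reflexive (axiom T): yes — every world is R-related to itself.
So F validates K, K4, K45, KD45, S5. The strongest is S5.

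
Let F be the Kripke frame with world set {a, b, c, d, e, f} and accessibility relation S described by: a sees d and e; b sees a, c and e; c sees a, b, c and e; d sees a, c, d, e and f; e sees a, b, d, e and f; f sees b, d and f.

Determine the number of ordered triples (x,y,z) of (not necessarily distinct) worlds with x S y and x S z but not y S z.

Enumerating: (b,a,a), (b,a,c), (b,e,c), (c,a,a), (c,a,b), (c,a,c), (c,b,b), (c,e,c), (d,a,a), (d,a,c), (d,a,f), (d,c,d), … and 18 more.
Total: 30.

30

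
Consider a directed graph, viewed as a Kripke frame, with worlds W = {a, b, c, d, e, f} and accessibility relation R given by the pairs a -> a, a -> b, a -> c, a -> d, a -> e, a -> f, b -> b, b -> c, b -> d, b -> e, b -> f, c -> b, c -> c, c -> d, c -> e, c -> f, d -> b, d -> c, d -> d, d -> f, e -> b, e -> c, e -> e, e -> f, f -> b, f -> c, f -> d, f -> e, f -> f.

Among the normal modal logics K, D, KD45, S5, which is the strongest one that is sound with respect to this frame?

D

Serial (axiom D): yes — every world has a successor (e.g. a R a).
Euclidean (axiom 5): no — a R d and a R e, but not d R e.
Transitive (axiom 4): no — d R b and b R e, but not d R e.
Reflexive (axiom T): yes — every world is R-related to itself.
So F validates K, D; KD45 would additionally require R to be Euclidean and transitive. The strongest is D.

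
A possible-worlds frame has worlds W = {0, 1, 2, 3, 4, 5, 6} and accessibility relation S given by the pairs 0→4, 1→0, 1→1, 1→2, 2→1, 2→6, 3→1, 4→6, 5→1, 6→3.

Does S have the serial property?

Serial: yes — every world has a successor (e.g. 0 S 4).

Yes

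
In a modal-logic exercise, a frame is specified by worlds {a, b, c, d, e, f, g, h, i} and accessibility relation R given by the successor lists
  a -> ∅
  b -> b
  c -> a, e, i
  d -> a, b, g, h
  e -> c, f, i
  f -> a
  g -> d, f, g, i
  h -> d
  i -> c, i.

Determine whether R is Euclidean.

No

Euclidean: no — c R a and c R e, but not a R e.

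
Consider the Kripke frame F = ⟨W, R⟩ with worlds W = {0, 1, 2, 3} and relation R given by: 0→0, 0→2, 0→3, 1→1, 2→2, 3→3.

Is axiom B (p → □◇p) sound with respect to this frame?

No

By correspondence theory, B is valid on a frame iff R is symmetric.
Symmetric: no — 0 R 2 but not 2 R 0.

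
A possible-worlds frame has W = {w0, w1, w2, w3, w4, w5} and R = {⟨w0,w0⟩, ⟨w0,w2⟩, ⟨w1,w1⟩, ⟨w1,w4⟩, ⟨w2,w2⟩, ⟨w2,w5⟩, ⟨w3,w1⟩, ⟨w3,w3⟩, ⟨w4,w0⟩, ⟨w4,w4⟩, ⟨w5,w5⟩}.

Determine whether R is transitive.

No

Transitive: no — w0 R w2 and w2 R w5, but not w0 R w5.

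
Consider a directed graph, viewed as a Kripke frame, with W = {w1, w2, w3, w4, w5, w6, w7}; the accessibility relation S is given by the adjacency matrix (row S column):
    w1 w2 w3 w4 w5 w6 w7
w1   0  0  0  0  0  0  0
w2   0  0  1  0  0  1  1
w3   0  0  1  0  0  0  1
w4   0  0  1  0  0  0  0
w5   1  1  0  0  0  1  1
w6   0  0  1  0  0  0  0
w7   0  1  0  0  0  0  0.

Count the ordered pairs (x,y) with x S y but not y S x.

9

Enumerating: (w2,w3), (w2,w6), (w3,w7), (w4,w3), (w5,w1), (w5,w2), (w5,w6), (w5,w7), (w6,w3).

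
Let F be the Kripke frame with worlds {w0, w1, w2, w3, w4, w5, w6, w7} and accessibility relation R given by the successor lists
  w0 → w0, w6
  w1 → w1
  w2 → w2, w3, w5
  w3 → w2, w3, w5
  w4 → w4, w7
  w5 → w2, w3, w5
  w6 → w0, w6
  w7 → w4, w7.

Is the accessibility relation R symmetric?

Symmetric: yes — every pair in R has its reverse in R.

Yes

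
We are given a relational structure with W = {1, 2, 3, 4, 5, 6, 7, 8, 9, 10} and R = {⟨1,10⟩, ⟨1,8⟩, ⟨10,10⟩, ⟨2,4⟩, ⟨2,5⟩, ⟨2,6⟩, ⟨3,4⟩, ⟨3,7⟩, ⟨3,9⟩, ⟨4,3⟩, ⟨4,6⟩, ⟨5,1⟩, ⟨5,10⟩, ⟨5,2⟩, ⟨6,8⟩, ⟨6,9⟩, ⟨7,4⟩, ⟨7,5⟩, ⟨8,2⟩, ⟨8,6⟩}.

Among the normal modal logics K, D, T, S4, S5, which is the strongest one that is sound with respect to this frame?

K

Serial (axiom D): no — 9 has no R-successor.
Reflexive (axiom T): no — 1 is not related to itself.
Transitive (axiom 4): no — 1 R 8 and 8 R 2, but not 1 R 2.
Euclidean (axiom 5): no — 1 R 10 and 1 R 8, but not 10 R 8.
So F validates K; D would additionally require R to be serial. The strongest is K.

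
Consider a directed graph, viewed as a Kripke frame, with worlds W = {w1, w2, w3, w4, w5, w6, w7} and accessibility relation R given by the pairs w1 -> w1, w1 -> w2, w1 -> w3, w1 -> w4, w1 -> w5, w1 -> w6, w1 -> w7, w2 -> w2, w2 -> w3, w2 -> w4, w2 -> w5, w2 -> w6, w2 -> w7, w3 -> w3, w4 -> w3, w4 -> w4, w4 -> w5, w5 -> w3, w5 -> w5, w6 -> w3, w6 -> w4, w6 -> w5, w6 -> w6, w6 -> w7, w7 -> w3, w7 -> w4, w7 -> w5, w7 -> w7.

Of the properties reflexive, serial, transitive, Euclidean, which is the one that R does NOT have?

Reflexive: yes — every world is R-related to itself.
Serial: yes — every world has a successor (e.g. w1 R w1).
Transitive: yes — every two-step R-path is closed by a direct edge.
Euclidean: no — w1 R w3 and w1 R w2, but not w3 R w2.
Only Euclidean fails.

Euclidean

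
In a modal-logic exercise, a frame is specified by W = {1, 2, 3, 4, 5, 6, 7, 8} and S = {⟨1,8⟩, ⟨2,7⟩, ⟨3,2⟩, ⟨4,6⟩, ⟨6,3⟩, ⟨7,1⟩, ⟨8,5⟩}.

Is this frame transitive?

No

Transitive: no — 1 S 8 and 8 S 5, but not 1 S 5.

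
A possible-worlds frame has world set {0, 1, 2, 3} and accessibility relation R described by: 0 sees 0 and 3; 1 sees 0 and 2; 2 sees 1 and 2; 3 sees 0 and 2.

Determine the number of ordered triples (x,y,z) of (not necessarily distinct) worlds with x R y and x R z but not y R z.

6

Enumerating: (0,3,3), (1,0,2), (1,2,0), (2,1,1), (3,0,2), (3,2,0).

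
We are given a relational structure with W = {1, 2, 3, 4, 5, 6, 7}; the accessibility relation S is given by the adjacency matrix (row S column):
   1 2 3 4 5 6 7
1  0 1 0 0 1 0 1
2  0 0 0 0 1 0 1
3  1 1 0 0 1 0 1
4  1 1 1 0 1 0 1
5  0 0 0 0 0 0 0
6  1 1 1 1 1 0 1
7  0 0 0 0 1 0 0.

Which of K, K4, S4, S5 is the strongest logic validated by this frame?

K4

Transitive (axiom 4): yes — every two-step S-path is closed by a direct edge.
Reflexive (axiom T): no — 1 is not related to itself.
Euclidean (axiom 5): no — 1 S 5 and 1 S 2, but not 5 S 2.
So F validates K, K4; S4 would additionally require S to be reflexive. The strongest is K4.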